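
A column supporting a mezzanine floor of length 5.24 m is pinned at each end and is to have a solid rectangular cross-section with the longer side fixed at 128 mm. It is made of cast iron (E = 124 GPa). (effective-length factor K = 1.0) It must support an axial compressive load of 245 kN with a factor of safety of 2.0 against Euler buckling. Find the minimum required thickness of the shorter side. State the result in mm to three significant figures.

Required P_cr = n·P = 2.0 × 245 = 490.0 kN
L_e = K·L = 1 × 5.24 = 5.240 m
Required I = P_cr·L_e²/(π²E) = 4.900×10^5 × 5.240² / (π² × 1.24×10^11) = 1.099×10^-5 m⁴
I_req = 1.099×10^7 mm⁴
Rectangle, weak axis: I_min = h·b³/12 with h = 128 mm fixed  ⇒  b = (12I/h)^(1/3) = 101 mm

b ≈ 101 mm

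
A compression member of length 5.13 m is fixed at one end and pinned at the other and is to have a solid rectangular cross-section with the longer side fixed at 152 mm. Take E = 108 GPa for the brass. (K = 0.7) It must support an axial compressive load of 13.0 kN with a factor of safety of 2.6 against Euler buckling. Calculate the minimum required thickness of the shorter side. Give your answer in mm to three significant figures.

Required P_cr = n·P = 2.6 × 13.0 = 33.80 kN
L_e = K·L = 0.7 × 5.13 = 3.591 m
Required I = P_cr·L_e²/(π²E) = 3.380×10^4 × 3.591² / (π² × 1.08×10^11) = 4.089×10^-7 m⁴
I_req = 4.089×10^5 mm⁴
Rectangle, weak axis: I_min = h·b³/12 with h = 152 mm fixed  ⇒  b = (12I/h)^(1/3) = 31.8 mm

b ≈ 31.8 mm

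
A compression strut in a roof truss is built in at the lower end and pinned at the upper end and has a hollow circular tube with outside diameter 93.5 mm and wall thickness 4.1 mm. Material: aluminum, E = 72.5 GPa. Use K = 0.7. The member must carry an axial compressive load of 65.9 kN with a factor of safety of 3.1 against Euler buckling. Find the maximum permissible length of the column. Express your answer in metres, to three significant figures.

L_max ≈ 2.87 m

Inner diameter d_i = 93.5 − 2×4.1 = 85.30 mm
I = π(d_o⁴ − d_i⁴)/64 = π(93.5⁴ − 85.30⁴)/64 = 1.153×10^6 mm⁴
I = 1.153×10^-6 m⁴
Required critical load P_cr = n·P = 3.1 × 65.9 = 204.3 kN = 2.043×10^5 N
From P_cr = π²EI/(K·L)²:  L = (1/K)·√(π²EI/P_cr) = (1/0.7)·√(π²×7.25×10^10×1.153×10^-6/2.043×10^5)
L = 2.87 m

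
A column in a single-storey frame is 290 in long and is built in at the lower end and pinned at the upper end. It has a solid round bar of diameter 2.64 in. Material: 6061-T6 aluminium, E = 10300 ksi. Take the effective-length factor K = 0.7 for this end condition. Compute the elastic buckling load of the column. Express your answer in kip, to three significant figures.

I = πd⁴/64 = π×2.64⁴/64 = 2.384 in⁴
Effective length L_e = K·L = 0.7 × 290 = 203.0 in
P_cr = π²EI / L_e² = π² × 10300×10³ × 2.384 / 203.0² = 5.882×10^3 lb

P_cr ≈ 5.88 kip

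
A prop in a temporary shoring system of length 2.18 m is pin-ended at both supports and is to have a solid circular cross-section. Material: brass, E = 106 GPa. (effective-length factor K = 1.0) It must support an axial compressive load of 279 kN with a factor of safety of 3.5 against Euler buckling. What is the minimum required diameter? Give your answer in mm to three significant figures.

Required P_cr = n·P = 3.5 × 279 = 976.5 kN
L_e = K·L = 1 × 2.18 = 2.180 m
Required I = P_cr·L_e²/(π²E) = 9.765×10^5 × 2.180² / (π² × 1.06×10^11) = 4.436×10^-6 m⁴
I_req = 4.436×10^6 mm⁴
Solid circle: I = πd⁴/64  ⇒  d = (64I/π)^(1/4) = (64×4.436×10^6/π)^(1/4) = 97.5 mm

d ≈ 97.5 mm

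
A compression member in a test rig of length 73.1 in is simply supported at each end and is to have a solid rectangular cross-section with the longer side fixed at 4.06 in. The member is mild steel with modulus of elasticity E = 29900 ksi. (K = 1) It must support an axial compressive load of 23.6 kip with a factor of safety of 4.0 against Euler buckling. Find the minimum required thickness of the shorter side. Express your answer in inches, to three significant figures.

b ≈ 1.72 in

Required P_cr = n·P = 4.0 × 23.6 = 94.40 kip
L_e = K·L = 1 × 73.1 = 73.10 in
Required I = P_cr·L_e²/(π²E) = 9.440×10^4 × 73.10² / (π² × 2.99×10^7) = 1.709 in⁴
Rectangle, weak axis: I_min = h·b³/12 with h = 4.06 in fixed  ⇒  b = (12I/h)^(1/3) = 1.72 in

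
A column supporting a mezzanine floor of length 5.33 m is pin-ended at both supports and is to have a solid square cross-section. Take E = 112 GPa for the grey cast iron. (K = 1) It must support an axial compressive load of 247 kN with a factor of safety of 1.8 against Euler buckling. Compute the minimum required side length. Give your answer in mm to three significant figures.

Required P_cr = n·P = 1.8 × 247 = 444.6 kN
L_e = K·L = 1 × 5.33 = 5.330 m
Required I = P_cr·L_e²/(π²E) = 4.446×10^5 × 5.330² / (π² × 1.12×10^11) = 1.143×10^-5 m⁴
I_req = 1.143×10^7 mm⁴
Solid square: I = a⁴/12  ⇒  a = (12I)^(1/4) = (12×1.143×10^7)^(1/4) = 108 mm

a ≈ 108 mm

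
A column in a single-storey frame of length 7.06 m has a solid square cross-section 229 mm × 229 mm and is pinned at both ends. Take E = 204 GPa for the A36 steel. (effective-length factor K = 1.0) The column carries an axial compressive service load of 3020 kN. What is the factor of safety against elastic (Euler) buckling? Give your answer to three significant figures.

I = a⁴/12 = 229⁴/12 = 2.292×10^8 mm⁴
I = 2.292×10^8 mm⁴ = 2.292×10^-4 m⁴
Effective length L_e = K·L = 1 × 7.06 = 7.060 m
P_cr = π²EI / L_e² = π² × 204×10⁹ × 2.292×10^-4 / 7.060² = 9.257×10^6 N
Factor of safety n = P_cr / P = 9257.2 / 3020 = 3.07

n ≈ 3.07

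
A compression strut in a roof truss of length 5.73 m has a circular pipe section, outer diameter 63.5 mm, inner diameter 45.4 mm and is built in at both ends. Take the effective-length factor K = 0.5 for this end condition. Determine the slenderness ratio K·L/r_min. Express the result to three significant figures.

λ ≈ 147

d_o = 63.5 mm, d_i = 45.4 mm
I = π(d_o⁴ − d_i⁴)/64 = π(63.5⁴ − 45.40⁴)/64 = 5.896×10^5 mm⁴
A = 1.548×10^3 mm²;  r_min = √(I/A) = √(5.896×10^5/1.548×10^3) = 19.52 mm
L_e = K·L = 0.5 × 5.73 m = 2.865 m = 2865.0 mm
λ = L_e / r_min = 2865.0 / 19.52 = 147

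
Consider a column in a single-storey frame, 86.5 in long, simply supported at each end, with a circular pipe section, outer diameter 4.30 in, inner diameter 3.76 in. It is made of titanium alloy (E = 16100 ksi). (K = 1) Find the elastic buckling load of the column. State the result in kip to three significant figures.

d_o = 4.30 in, d_i = 3.76 in
I = π(d_o⁴ − d_i⁴)/64 = π(4.30⁴ − 3.760⁴)/64 = 6.971 in⁴
Effective length L_e = K·L = 1 × 86.5 = 86.50 in
P_cr = π²EI / L_e² = π² × 16100×10³ × 6.971 / 86.50² = 1.480×10^5 lb

P_cr ≈ 148 kip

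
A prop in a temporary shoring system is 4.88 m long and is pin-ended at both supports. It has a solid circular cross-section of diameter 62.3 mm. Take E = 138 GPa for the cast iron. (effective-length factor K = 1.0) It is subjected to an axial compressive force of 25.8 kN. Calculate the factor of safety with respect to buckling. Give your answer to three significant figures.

n ≈ 1.64

I = πd⁴/64 = π×62.3⁴/64 = 7.395×10^5 mm⁴
I = 7.395×10^5 mm⁴ = 7.395×10^-7 m⁴
Effective length L_e = K·L = 1 × 4.88 = 4.880 m
P_cr = π²EI / L_e² = π² × 138×10⁹ × 7.395×10^-7 / 4.880² = 4.229×10^4 N
Factor of safety n = P_cr / P = 42.292 / 25.8 = 1.64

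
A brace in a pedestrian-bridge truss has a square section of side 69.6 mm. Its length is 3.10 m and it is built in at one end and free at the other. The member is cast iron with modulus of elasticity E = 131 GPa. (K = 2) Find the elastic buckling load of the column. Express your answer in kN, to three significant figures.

P_cr ≈ 65.8 kN

I = a⁴/12 = 69.6⁴/12 = 1.955×10^6 mm⁴
I = 1.955×10^6 mm⁴ = 1.955×10^-6 m⁴
Effective length L_e = K·L = 2 × 3.10 = 6.200 m
P_cr = π²EI / L_e² = π² × 131×10⁹ × 1.955×10^-6 / 6.200² = 6.577×10^4 N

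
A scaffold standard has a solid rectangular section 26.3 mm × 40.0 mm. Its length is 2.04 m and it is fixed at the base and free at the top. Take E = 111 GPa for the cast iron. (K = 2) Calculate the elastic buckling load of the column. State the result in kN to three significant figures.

Buckling occurs about the weak axis: I_min = h·b³/12 with b = 26.3 mm (the shorter side).
I_min = 40.0×26.3³/12 = 6.064×10^4 mm⁴
I = 6.064×10^4 mm⁴ = 6.064×10^-8 m⁴
Effective length L_e = K·L = 2 × 2.04 = 4.080 m
P_cr = π²EI / L_e² = π² × 111×10⁹ × 6.064×10^-8 / 4.080² = 3.991×10^3 N

P_cr ≈ 3.99 kN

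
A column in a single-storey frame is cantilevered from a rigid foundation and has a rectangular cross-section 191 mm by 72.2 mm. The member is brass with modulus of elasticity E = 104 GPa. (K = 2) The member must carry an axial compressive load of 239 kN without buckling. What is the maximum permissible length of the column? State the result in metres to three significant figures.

L_max ≈ 2.54 m

Buckling occurs about the weak axis: I_min = h·b³/12 with b = 72.2 mm (the shorter side).
I_min = 191×72.2³/12 = 5.991×10^6 mm⁴
I = 5.991×10^-6 m⁴
At the buckling limit P_cr = P = 2.390×10^5 N
From P_cr = π²EI/(K·L)²:  L = (1/K)·√(π²EI/P_cr) = (1/2)·√(π²×1.04×10^11×5.991×10^-6/2.390×10^5)
L = 2.54 m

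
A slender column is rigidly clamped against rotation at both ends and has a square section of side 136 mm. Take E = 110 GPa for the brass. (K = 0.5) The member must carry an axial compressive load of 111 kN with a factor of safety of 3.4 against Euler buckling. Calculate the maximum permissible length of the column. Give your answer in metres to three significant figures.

L_max ≈ 18.1 m

I = a⁴/12 = 136⁴/12 = 2.851×10^7 mm⁴
I = 2.851×10^-5 m⁴
Required critical load P_cr = n·P = 3.4 × 111 = 377.4 kN = 3.774×10^5 N
From P_cr = π²EI/(K·L)²:  L = (1/K)·√(π²EI/P_cr) = (1/0.5)·√(π²×1.10×10^11×2.851×10^-5/3.774×10^5)
L = 18.1 m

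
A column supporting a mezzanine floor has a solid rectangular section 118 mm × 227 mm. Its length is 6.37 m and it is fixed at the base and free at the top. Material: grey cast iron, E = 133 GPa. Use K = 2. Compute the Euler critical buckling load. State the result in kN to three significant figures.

Buckling occurs about the weak axis: I_min = h·b³/12 with b = 118 mm (the shorter side).
I_min = 227×118³/12 = 3.108×10^7 mm⁴
I = 3.108×10^7 mm⁴ = 3.108×10^-5 m⁴
Effective length L_e = K·L = 2 × 6.37 = 12.74 m
P_cr = π²EI / L_e² = π² × 133×10⁹ × 3.108×10^-5 / 12.74² = 2.514×10^5 N

P_cr ≈ 251 kN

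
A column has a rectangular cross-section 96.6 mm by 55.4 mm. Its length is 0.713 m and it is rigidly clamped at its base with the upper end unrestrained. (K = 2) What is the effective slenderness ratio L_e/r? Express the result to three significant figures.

For a rectangle r_min = b/√12 = 55.4/√12 = 15.99 mm
L_e = K·L = 2 × 0.713 m = 1.426 m = 1426.0 mm
λ = L_e / r_min = 1426.0 / 15.99 = 89.2

λ ≈ 89.2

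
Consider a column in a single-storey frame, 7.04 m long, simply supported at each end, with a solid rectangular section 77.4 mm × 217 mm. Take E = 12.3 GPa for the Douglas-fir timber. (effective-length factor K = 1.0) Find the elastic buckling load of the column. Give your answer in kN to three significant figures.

P_cr ≈ 20.5 kN

Buckling occurs about the weak axis: I_min = h·b³/12 with b = 77.4 mm (the shorter side).
I_min = 217×77.4³/12 = 8.385×10^6 mm⁴
I = 8.385×10^6 mm⁴ = 8.385×10^-6 m⁴
Effective length L_e = K·L = 1 × 7.04 = 7.040 m
P_cr = π²EI / L_e² = π² × 12.3×10⁹ × 8.385×10^-6 / 7.040² = 2.054×10^4 N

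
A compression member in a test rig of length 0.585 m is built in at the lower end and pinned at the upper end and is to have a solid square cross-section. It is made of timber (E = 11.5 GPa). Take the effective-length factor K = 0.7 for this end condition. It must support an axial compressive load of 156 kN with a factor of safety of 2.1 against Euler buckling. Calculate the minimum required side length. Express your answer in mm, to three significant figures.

Required P_cr = n·P = 2.1 × 156 = 327.6 kN
L_e = K·L = 0.7 × 0.585 = 0.4095 m
Required I = P_cr·L_e²/(π²E) = 3.276×10^5 × 0.4095² / (π² × 1.15×10^10) = 4.840×10^-7 m⁴
I_req = 4.840×10^5 mm⁴
Solid square: I = a⁴/12  ⇒  a = (12I)^(1/4) = (12×4.840×10^5)^(1/4) = 49.1 mm

a ≈ 49.1 mm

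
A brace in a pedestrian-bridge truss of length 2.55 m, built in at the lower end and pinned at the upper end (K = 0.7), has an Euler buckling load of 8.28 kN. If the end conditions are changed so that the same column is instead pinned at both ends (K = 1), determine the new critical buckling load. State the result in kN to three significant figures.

P_cr ∝ 1/K², so P_cr,new = P_cr,old × (K_old/K_new)² = 8.28 × (0.7/1)²
= 8.28 × 0.4900 = 4.06 kN

P_cr ≈ 4.06 kN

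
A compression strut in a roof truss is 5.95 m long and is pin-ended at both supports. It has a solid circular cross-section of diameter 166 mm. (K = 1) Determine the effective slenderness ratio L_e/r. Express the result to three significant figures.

λ ≈ 143

For a solid circle r = d/4 = 166/4 = 41.50 mm
L_e = K·L = 1 × 5.95 m = 5.950 m = 5950.0 mm
λ = L_e / r_min = 5950.0 / 41.50 = 143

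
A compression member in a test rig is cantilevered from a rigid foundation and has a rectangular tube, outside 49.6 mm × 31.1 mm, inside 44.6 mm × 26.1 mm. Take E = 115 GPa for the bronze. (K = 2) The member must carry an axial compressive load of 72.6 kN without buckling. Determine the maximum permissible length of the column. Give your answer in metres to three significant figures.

L_max ≈ 0.477 m

Weak-axis I_min = (h_o·b_o³ − h_i·b_i³)/12 with b_o = 31.1, b_i = 26.10 mm (shorter outer/inner sides).
I_min = (49.6×31.1³ − 44.60×26.10³)/12 = 5.825×10^4 mm⁴
I = 5.825×10^-8 m⁴
At the buckling limit P_cr = P = 7.260×10^4 N
From P_cr = π²EI/(K·L)²:  L = (1/K)·√(π²EI/P_cr) = (1/2)·√(π²×1.15×10^11×5.825×10^-8/7.260×10^4)
L = 0.477 m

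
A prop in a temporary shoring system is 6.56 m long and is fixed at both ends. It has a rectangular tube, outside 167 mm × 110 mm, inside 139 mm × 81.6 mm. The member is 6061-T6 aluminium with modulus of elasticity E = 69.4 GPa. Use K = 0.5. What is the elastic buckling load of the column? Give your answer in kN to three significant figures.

Weak-axis I_min = (h_o·b_o³ − h_i·b_i³)/12 with b_o = 110, b_i = 81.60 mm (shorter outer/inner sides).
I_min = (167×110³ − 139.0×81.60³)/12 = 1.223×10^7 mm⁴
I = 1.223×10^7 mm⁴ = 1.223×10^-5 m⁴
Effective length L_e = K·L = 0.5 × 6.56 = 3.280 m
P_cr = π²EI / L_e² = π² × 69.4×10⁹ × 1.223×10^-5 / 3.280² = 7.786×10^5 N

P_cr ≈ 779 kN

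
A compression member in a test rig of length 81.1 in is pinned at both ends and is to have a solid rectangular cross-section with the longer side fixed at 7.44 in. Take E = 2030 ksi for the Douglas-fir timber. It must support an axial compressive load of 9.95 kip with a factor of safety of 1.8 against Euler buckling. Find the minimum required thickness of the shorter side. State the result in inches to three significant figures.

b ≈ 2.12 in

Required P_cr = n·P = 1.8 × 9.95 = 17.91 kip
L_e = K·L = 1 × 81.1 = 81.10 in
Required I = P_cr·L_e²/(π²E) = 1.791×10^4 × 81.10² / (π² × 2.03×10^6) = 5.880 in⁴
Rectangle, weak axis: I_min = h·b³/12 with h = 7.44 in fixed  ⇒  b = (12I/h)^(1/3) = 2.12 in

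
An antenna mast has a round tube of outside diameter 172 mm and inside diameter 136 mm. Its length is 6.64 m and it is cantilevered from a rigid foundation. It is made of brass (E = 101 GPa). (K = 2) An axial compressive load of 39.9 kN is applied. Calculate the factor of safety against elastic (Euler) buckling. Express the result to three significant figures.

n ≈ 3.71

d_o = 172 mm, d_i = 136 mm
I = π(d_o⁴ − d_i⁴)/64 = π(172⁴ − 136.0⁴)/64 = 2.617×10^7 mm⁴
I = 2.617×10^7 mm⁴ = 2.617×10^-5 m⁴
Effective length L_e = K·L = 2 × 6.64 = 13.28 m
P_cr = π²EI / L_e² = π² × 101×10⁹ × 2.617×10^-5 / 13.28² = 1.479×10^5 N
Factor of safety n = P_cr / P = 147.92 / 39.9 = 3.71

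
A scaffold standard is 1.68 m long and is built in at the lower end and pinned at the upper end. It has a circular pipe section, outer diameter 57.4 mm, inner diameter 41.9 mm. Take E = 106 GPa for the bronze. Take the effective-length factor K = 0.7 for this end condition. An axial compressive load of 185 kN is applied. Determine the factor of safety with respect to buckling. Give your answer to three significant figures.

n ≈ 1.56

d_o = 57.4 mm, d_i = 41.9 mm
I = π(d_o⁴ − d_i⁴)/64 = π(57.4⁴ − 41.90⁴)/64 = 3.816×10^5 mm⁴
I = 3.816×10^5 mm⁴ = 3.816×10^-7 m⁴
Effective length L_e = K·L = 0.7 × 1.68 = 1.176 m
P_cr = π²EI / L_e² = π² × 106×10⁹ × 3.816×10^-7 / 1.176² = 2.886×10^5 N
Factor of safety n = P_cr / P = 288.65 / 185 = 1.56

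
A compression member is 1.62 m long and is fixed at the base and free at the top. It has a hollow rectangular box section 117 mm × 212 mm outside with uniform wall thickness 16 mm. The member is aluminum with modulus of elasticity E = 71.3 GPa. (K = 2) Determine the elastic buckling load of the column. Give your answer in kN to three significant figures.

P_cr ≈ 1280 kN

Inner dimensions: h_i = 212 − 2×16 = 180.0 mm, b_i = 117 − 2×16 = 85.00 mm
Weak-axis I_min = (h_o·b_o³ − h_i·b_i³)/12 with b_o = 117, b_i = 85.00 mm (shorter outer/inner sides).
I_min = (212×117³ − 180.0×85.00³)/12 = 1.908×10^7 mm⁴
I = 1.908×10^7 mm⁴ = 1.908×10^-5 m⁴
Effective length L_e = K·L = 2 × 1.62 = 3.240 m
P_cr = π²EI / L_e² = π² × 71.3×10⁹ × 1.908×10^-5 / 3.240² = 1.279×10^6 N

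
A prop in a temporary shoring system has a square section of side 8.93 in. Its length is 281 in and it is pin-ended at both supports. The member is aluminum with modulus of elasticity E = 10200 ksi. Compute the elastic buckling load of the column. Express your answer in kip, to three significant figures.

I = a⁴/12 = 8.93⁴/12 = 529.9 in⁴
Effective length L_e = K·L = 1 × 281 = 281.0 in
P_cr = π²EI / L_e² = π² × 10200×10³ × 529.9 / 281.0² = 6.756×10^5 lb

P_cr ≈ 676 kip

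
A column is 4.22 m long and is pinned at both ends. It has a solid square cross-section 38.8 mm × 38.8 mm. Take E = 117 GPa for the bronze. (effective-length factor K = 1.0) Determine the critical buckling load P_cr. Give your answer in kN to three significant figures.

P_cr ≈ 12.2 kN

I = a⁴/12 = 38.8⁴/12 = 1.889×10^5 mm⁴
I = 1.889×10^5 mm⁴ = 1.889×10^-7 m⁴
Effective length L_e = K·L = 1 × 4.22 = 4.220 m
P_cr = π²EI / L_e² = π² × 117×10⁹ × 1.889×10^-7 / 4.220² = 1.225×10^4 N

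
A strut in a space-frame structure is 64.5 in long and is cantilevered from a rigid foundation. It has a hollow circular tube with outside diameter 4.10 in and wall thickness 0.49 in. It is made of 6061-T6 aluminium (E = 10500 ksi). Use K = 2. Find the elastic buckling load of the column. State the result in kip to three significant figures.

P_cr ≈ 57.4 kip

Inner diameter d_i = 4.10 − 2×0.49 = 3.120 in
I = π(d_o⁴ − d_i⁴)/64 = π(4.10⁴ − 3.120⁴)/64 = 9.219 in⁴
Effective length L_e = K·L = 2 × 64.5 = 129.0 in
P_cr = π²EI / L_e² = π² × 10500×10³ × 9.219 / 129.0² = 5.741×10^4 lb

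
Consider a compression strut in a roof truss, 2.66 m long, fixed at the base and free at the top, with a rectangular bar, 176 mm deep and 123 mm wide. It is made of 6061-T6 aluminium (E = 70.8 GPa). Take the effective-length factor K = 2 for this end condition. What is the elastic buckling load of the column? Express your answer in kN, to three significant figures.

P_cr ≈ 674 kN

Buckling occurs about the weak axis: I_min = h·b³/12 with b = 123 mm (the shorter side).
I_min = 176×123³/12 = 2.729×10^7 mm⁴
I = 2.729×10^7 mm⁴ = 2.729×10^-5 m⁴
Effective length L_e = K·L = 2 × 2.66 = 5.320 m
P_cr = π²EI / L_e² = π² × 70.8×10⁹ × 2.729×10^-5 / 5.320² = 6.738×10^5 N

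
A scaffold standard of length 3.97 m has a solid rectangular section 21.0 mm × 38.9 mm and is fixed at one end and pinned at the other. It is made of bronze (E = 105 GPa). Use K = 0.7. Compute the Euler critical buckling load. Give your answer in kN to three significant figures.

P_cr ≈ 4.03 kN

Buckling occurs about the weak axis: I_min = h·b³/12 with b = 21.0 mm (the shorter side).
I_min = 38.9×21.0³/12 = 3.002×10^4 mm⁴
I = 3.002×10^4 mm⁴ = 3.002×10^-8 m⁴
Effective length L_e = K·L = 0.7 × 3.97 = 2.779 m
P_cr = π²EI / L_e² = π² × 105×10⁹ × 3.002×10^-8 / 2.779² = 4.028×10^3 N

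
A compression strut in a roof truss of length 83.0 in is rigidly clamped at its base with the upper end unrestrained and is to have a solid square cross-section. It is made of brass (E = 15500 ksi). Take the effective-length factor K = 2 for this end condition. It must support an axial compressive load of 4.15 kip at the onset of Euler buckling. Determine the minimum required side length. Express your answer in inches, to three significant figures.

a ≈ 1.73 in

L_e = K·L = 2 × 83.0 = 166.0 in
Required I = P_cr·L_e²/(π²E) = 4.150×10^3 × 166.0² / (π² × 1.55×10^7) = 0.7475 in⁴
Solid square: I = a⁴/12  ⇒  a = (12I)^(1/4) = (12×0.7475)^(1/4) = 1.73 in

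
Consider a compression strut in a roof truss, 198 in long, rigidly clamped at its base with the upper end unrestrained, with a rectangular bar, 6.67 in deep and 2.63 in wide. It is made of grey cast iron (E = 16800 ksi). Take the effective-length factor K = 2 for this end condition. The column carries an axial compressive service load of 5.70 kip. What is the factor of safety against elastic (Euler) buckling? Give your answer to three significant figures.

Buckling occurs about the weak axis: I_min = h·b³/12 with b = 2.63 in (the shorter side).
I_min = 6.67×2.63³/12 = 10.11 in⁴
Effective length L_e = K·L = 2 × 198 = 396.0 in
P_cr = π²EI / L_e² = π² × 16800×10³ × 10.11 / 396.0² = 1.069×10^4 lb
Factor of safety n = P_cr / P = 10.691 / 5.70 = 1.88

n ≈ 1.88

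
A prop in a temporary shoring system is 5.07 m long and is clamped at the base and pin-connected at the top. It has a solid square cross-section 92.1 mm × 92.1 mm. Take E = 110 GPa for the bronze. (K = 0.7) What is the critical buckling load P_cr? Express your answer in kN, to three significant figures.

P_cr ≈ 517 kN

I = a⁴/12 = 92.1⁴/12 = 5.996×10^6 mm⁴
I = 5.996×10^6 mm⁴ = 5.996×10^-6 m⁴
Effective length L_e = K·L = 0.7 × 5.07 = 3.549 m
P_cr = π²EI / L_e² = π² × 110×10⁹ × 5.996×10^-6 / 3.549² = 5.168×10^5 N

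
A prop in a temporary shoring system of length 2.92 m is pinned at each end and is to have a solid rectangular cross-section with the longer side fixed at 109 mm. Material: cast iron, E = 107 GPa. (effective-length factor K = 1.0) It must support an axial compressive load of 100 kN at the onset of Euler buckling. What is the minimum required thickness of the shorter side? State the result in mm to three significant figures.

b ≈ 44.6 mm

L_e = K·L = 1 × 2.92 = 2.920 m
Required I = P_cr·L_e²/(π²E) = 1.000×10^5 × 2.920² / (π² × 1.07×10^11) = 8.074×10^-7 m⁴
I_req = 8.074×10^5 mm⁴
Rectangle, weak axis: I_min = h·b³/12 with h = 109 mm fixed  ⇒  b = (12I/h)^(1/3) = 44.6 mm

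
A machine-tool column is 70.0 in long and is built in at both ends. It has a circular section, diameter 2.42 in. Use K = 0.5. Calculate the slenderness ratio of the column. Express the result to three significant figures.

λ ≈ 57.9

For a solid circle r = d/4 = 2.42/4 = 0.6050 in
L_e = K·L = 0.5 × 70.0 = 35.00 in
λ = L_e / r_min = 35.000 / 0.6050 = 57.9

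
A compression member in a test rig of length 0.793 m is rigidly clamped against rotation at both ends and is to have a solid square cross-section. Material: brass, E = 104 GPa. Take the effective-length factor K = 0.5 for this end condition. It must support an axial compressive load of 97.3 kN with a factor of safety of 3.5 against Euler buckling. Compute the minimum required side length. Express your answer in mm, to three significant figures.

a ≈ 28.1 mm

Required P_cr = n·P = 3.5 × 97.3 = 340.6 kN
L_e = K·L = 0.5 × 0.793 = 0.3965 m
Required I = P_cr·L_e²/(π²E) = 3.405×10^5 × 0.3965² / (π² × 1.04×10^11) = 5.216×10^-8 m⁴
I_req = 5.216×10^4 mm⁴
Solid square: I = a⁴/12  ⇒  a = (12I)^(1/4) = (12×5.216×10^4)^(1/4) = 28.1 mm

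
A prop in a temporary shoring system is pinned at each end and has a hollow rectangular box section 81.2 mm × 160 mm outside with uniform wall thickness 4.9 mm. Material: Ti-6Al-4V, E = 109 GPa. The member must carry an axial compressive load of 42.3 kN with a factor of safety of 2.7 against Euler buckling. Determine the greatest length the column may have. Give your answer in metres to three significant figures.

Inner dimensions: h_i = 160 − 2×4.9 = 150.2 mm, b_i = 81.2 − 2×4.9 = 71.40 mm
Weak-axis I_min = (h_o·b_o³ − h_i·b_i³)/12 with b_o = 81.2, b_i = 71.40 mm (shorter outer/inner sides).
I_min = (160×81.2³ − 150.2×71.40³)/12 = 2.583×10^6 mm⁴
I = 2.583×10^-6 m⁴
Required critical load P_cr = n·P = 2.7 × 42.3 = 114.2 kN = 1.142×10^5 N
From P_cr = π²EI/(K·L)²:  L = (1/K)·√(π²EI/P_cr) = (1/1)·√(π²×1.09×10^11×2.583×10^-6/1.142×10^5)
L = 4.93 m

L_max ≈ 4.93 m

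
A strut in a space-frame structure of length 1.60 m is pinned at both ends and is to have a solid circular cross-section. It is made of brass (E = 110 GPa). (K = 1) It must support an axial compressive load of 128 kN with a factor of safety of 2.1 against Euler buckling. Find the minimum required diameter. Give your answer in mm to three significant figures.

Required P_cr = n·P = 2.1 × 128 = 268.8 kN
L_e = K·L = 1 × 1.60 = 1.600 m
Required I = P_cr·L_e²/(π²E) = 2.688×10^5 × 1.600² / (π² × 1.10×10^11) = 6.338×10^-7 m⁴
I_req = 6.338×10^5 mm⁴
Solid circle: I = πd⁴/64  ⇒  d = (64I/π)^(1/4) = (64×6.338×10^5/π)^(1/4) = 59.9 mm

d ≈ 59.9 mm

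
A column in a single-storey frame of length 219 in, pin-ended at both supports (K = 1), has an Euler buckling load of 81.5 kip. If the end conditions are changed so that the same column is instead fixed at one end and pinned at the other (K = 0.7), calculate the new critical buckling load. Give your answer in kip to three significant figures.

P_cr ∝ 1/K², so P_cr,new = P_cr,old × (K_old/K_new)² = 81.5 × (1/0.7)²
= 81.5 × 2.041 = 166 kip

P_cr ≈ 166 kip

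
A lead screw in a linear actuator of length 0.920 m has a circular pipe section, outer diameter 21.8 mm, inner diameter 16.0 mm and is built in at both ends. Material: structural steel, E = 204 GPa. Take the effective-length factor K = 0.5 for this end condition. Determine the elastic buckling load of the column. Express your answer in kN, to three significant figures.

d_o = 21.8 mm, d_i = 16.0 mm
I = π(d_o⁴ − d_i⁴)/64 = π(21.8⁴ − 16.00⁴)/64 = 7.870×10^3 mm⁴
I = 7.870×10^3 mm⁴ = 7.870×10^-9 m⁴
Effective length L_e = K·L = 0.5 × 0.920 = 0.4600 m
P_cr = π²EI / L_e² = π² × 204×10⁹ × 7.870×10^-9 / 0.4600² = 7.488×10^4 N

P_cr ≈ 74.9 kN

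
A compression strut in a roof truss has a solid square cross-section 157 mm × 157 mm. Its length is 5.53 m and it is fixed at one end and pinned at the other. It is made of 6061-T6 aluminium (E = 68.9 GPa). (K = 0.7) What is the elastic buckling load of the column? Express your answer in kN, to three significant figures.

I = a⁴/12 = 157⁴/12 = 5.063×10^7 mm⁴
I = 5.063×10^7 mm⁴ = 5.063×10^-5 m⁴
Effective length L_e = K·L = 0.7 × 5.53 = 3.871 m
P_cr = π²EI / L_e² = π² × 68.9×10⁹ × 5.063×10^-5 / 3.871² = 2.298×10^6 N

P_cr ≈ 2300 kN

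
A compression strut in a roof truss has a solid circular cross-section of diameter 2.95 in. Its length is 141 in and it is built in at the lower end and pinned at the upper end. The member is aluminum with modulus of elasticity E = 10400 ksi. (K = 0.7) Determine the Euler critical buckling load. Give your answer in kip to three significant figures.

I = πd⁴/64 = π×2.95⁴/64 = 3.718 in⁴
Effective length L_e = K·L = 0.7 × 141 = 98.70 in
P_cr = π²EI / L_e² = π² × 10400×10³ × 3.718 / 98.70² = 3.917×10^4 lb

P_cr ≈ 39.2 kip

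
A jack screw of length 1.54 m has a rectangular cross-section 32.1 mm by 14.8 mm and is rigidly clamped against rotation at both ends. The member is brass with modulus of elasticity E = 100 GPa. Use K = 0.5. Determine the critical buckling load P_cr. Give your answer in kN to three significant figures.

Buckling occurs about the weak axis: I_min = h·b³/12 with b = 14.8 mm (the shorter side).
I_min = 32.1×14.8³/12 = 8.672×10^3 mm⁴
I = 8.672×10^3 mm⁴ = 8.672×10^-9 m⁴
Effective length L_e = K·L = 0.5 × 1.54 = 0.7700 m
P_cr = π²EI / L_e² = π² × 100×10⁹ × 8.672×10^-9 / 0.7700² = 1.444×10^4 N

P_cr ≈ 14.4 kN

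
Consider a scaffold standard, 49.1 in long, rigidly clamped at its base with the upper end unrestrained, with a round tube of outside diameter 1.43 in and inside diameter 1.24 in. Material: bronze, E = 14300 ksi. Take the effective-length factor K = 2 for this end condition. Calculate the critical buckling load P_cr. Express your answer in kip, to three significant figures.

d_o = 1.43 in, d_i = 1.24 in
I = π(d_o⁴ − d_i⁴)/64 = π(1.43⁴ − 1.240⁴)/64 = 8.921×10^-2 in⁴
Effective length L_e = K·L = 2 × 49.1 = 98.20 in
P_cr = π²EI / L_e² = π² × 14300×10³ × 8.921×10^-2 / 98.20² = 1.306×10^3 lb

P_cr ≈ 1.31 kip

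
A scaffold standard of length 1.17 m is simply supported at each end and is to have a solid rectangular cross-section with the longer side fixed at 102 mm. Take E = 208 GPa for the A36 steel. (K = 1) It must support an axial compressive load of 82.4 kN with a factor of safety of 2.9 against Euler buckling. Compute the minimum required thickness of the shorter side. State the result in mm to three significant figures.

b ≈ 26.6 mm

Required P_cr = n·P = 2.9 × 82.4 = 239.0 kN
L_e = K·L = 1 × 1.17 = 1.170 m
Required I = P_cr·L_e²/(π²E) = 2.390×10^5 × 1.170² / (π² × 2.08×10^11) = 1.593×10^-7 m⁴
I_req = 1.593×10^5 mm⁴
Rectangle, weak axis: I_min = h·b³/12 with h = 102 mm fixed  ⇒  b = (12I/h)^(1/3) = 26.6 mm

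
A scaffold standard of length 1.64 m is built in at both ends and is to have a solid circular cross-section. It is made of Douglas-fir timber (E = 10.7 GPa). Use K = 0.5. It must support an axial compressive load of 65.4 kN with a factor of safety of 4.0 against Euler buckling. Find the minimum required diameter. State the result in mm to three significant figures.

Required P_cr = n·P = 4.0 × 65.4 = 261.6 kN
L_e = K·L = 0.5 × 1.64 = 0.8200 m
Required I = P_cr·L_e²/(π²E) = 2.616×10^5 × 0.8200² / (π² × 1.07×10^10) = 1.666×10^-6 m⁴
I_req = 1.666×10^6 mm⁴
Solid circle: I = πd⁴/64  ⇒  d = (64I/π)^(1/4) = (64×1.666×10^6/π)^(1/4) = 76.3 mm

d ≈ 76.3 mm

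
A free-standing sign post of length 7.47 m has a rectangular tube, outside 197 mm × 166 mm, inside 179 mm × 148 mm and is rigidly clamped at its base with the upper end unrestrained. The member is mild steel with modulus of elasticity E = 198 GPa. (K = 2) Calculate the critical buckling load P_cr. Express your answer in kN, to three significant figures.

P_cr ≈ 234 kN

Weak-axis I_min = (h_o·b_o³ − h_i·b_i³)/12 with b_o = 166, b_i = 148.0 mm (shorter outer/inner sides).
I_min = (197×166³ − 179.0×148.0³)/12 = 2.674×10^7 mm⁴
I = 2.674×10^7 mm⁴ = 2.674×10^-5 m⁴
Effective length L_e = K·L = 2 × 7.47 = 14.94 m
P_cr = π²EI / L_e² = π² × 198×10⁹ × 2.674×10^-5 / 14.94² = 2.341×10^5 N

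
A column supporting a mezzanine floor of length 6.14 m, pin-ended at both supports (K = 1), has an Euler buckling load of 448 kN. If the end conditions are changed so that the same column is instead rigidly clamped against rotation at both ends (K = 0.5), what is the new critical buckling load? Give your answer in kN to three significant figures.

P_cr ∝ 1/K², so P_cr,new = P_cr,old × (K_old/K_new)² = 448 × (1/0.5)²
= 448 × 4.000 = 1790 kN

P_cr ≈ 1790 kN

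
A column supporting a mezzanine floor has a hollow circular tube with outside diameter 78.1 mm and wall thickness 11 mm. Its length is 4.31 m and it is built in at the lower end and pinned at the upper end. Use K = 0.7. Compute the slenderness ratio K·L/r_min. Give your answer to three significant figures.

λ ≈ 125

Inner diameter d_i = 78.1 − 2×11 = 56.10 mm
I = π(d_o⁴ − d_i⁴)/64 = π(78.1⁴ − 56.10⁴)/64 = 1.340×10^6 mm⁴
A = 2.319×10^3 mm²;  r_min = √(I/A) = √(1.340×10^6/2.319×10^3) = 24.04 mm
L_e = K·L = 0.7 × 4.31 m = 3.017 m = 3017.0 mm
λ = L_e / r_min = 3017.0 / 24.04 = 125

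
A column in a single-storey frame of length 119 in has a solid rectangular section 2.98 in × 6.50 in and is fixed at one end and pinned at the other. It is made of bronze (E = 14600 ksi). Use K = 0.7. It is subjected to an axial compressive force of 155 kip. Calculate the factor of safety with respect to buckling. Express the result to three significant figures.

Buckling occurs about the weak axis: I_min = h·b³/12 with b = 2.98 in (the shorter side).
I_min = 6.50×2.98³/12 = 14.33 in⁴
Effective length L_e = K·L = 0.7 × 119 = 83.30 in
P_cr = π²EI / L_e² = π² × 14600×10³ × 14.33 / 83.30² = 2.977×10^5 lb
Factor of safety n = P_cr / P = 297.68 / 155 = 1.92

n ≈ 1.92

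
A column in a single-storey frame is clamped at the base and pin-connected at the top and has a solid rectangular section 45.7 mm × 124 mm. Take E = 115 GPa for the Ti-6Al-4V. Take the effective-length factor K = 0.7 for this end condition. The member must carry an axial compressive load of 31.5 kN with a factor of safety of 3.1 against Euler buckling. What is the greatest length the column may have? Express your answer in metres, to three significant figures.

Buckling occurs about the weak axis: I_min = h·b³/12 with b = 45.7 mm (the shorter side).
I_min = 124×45.7³/12 = 9.863×10^5 mm⁴
I = 9.863×10^-7 m⁴
Required critical load P_cr = n·P = 3.1 × 31.5 = 97.65 kN = 9.765×10^4 N
From P_cr = π²EI/(K·L)²:  L = (1/K)·√(π²EI/P_cr) = (1/0.7)·√(π²×1.15×10^11×9.863×10^-7/9.765×10^4)
L = 4.84 m

L_max ≈ 4.84 m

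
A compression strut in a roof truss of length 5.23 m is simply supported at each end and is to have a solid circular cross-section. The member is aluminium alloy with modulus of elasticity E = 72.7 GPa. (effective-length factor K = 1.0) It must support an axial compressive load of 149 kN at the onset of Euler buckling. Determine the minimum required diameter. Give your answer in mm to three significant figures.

d ≈ 104 mm

L_e = K·L = 1 × 5.23 = 5.230 m
Required I = P_cr·L_e²/(π²E) = 1.490×10^5 × 5.230² / (π² × 7.27×10^10) = 5.680×10^-6 m⁴
I_req = 5.680×10^6 mm⁴
Solid circle: I = πd⁴/64  ⇒  d = (64I/π)^(1/4) = (64×5.680×10^6/π)^(1/4) = 104 mm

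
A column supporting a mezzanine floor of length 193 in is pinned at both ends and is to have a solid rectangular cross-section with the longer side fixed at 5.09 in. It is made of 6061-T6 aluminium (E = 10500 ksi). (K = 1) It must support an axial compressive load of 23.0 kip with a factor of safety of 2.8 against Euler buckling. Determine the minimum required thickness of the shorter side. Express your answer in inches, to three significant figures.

b ≈ 3.79 in

Required P_cr = n·P = 2.8 × 23.0 = 64.40 kip
L_e = K·L = 1 × 193 = 193.0 in
Required I = P_cr·L_e²/(π²E) = 6.440×10^4 × 193.0² / (π² × 1.05×10^7) = 23.15 in⁴
Rectangle, weak axis: I_min = h·b³/12 with h = 5.09 in fixed  ⇒  b = (12I/h)^(1/3) = 3.79 in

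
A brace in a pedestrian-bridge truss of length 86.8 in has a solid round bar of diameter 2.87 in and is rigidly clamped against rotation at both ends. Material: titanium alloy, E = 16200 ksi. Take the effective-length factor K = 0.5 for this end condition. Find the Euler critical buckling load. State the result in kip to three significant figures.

P_cr ≈ 283 kip

I = πd⁴/64 = π×2.87⁴/64 = 3.330 in⁴
Effective length L_e = K·L = 0.5 × 86.8 = 43.40 in
P_cr = π²EI / L_e² = π² × 16200×10³ × 3.330 / 43.40² = 2.827×10^5 lb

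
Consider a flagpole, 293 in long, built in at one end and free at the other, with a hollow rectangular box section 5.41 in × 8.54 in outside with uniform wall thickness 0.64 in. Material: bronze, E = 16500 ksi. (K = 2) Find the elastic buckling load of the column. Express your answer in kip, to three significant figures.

Inner dimensions: h_i = 8.54 − 2×0.64 = 7.260 in, b_i = 5.41 − 2×0.64 = 4.130 in
Weak-axis I_min = (h_o·b_o³ − h_i·b_i³)/12 with b_o = 5.41, b_i = 4.130 in (shorter outer/inner sides).
I_min = (8.54×5.41³ − 7.260×4.130³)/12 = 70.07 in⁴
Effective length L_e = K·L = 2 × 293 = 586.0 in
P_cr = π²EI / L_e² = π² × 16500×10³ × 70.07 / 586.0² = 3.323×10^4 lb

P_cr ≈ 33.2 kip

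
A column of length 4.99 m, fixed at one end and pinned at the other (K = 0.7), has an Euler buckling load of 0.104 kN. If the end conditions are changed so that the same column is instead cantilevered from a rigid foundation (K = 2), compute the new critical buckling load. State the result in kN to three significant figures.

P_cr ≈ 0.0127 kN

P_cr ∝ 1/K², so P_cr,new = P_cr,old × (K_old/K_new)² = 0.104 × (0.7/2)²
= 0.104 × 0.1225 = 0.0127 kN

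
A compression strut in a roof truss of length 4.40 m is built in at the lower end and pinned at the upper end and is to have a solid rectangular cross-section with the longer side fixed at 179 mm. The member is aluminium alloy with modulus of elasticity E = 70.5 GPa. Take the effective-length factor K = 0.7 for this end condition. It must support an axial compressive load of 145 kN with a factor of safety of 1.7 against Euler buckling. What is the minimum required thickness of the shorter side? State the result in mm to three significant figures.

Required P_cr = n·P = 1.7 × 145 = 246.5 kN
L_e = K·L = 0.7 × 4.40 = 3.080 m
Required I = P_cr·L_e²/(π²E) = 2.465×10^5 × 3.080² / (π² × 7.05×10^10) = 3.361×10^-6 m⁴
I_req = 3.361×10^6 mm⁴
Rectangle, weak axis: I_min = h·b³/12 with h = 179 mm fixed  ⇒  b = (12I/h)^(1/3) = 60.8 mm

b ≈ 60.8 mm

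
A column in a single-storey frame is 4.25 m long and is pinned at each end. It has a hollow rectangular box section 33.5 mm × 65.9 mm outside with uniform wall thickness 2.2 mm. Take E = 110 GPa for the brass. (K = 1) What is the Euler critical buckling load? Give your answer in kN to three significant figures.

P_cr ≈ 4.82 kN

Inner dimensions: h_i = 65.9 − 2×2.2 = 61.50 mm, b_i = 33.5 − 2×2.2 = 29.10 mm
Weak-axis I_min = (h_o·b_o³ − h_i·b_i³)/12 with b_o = 33.5, b_i = 29.10 mm (shorter outer/inner sides).
I_min = (65.9×33.5³ − 61.50×29.10³)/12 = 8.017×10^4 mm⁴
I = 8.017×10^4 mm⁴ = 8.017×10^-8 m⁴
Effective length L_e = K·L = 1 × 4.25 = 4.250 m
P_cr = π²EI / L_e² = π² × 110×10⁹ × 8.017×10^-8 / 4.250² = 4.819×10^3 N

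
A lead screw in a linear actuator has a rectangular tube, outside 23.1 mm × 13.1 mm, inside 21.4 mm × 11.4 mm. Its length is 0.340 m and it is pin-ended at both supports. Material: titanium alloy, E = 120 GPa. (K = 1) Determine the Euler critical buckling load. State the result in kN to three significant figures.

P_cr ≈ 17.3 kN

Weak-axis I_min = (h_o·b_o³ − h_i·b_i³)/12 with b_o = 13.1, b_i = 11.40 mm (shorter outer/inner sides).
I_min = (23.1×13.1³ − 21.40×11.40³)/12 = 1.685×10^3 mm⁴
I = 1.685×10^3 mm⁴ = 1.685×10^-9 m⁴
Effective length L_e = K·L = 1 × 0.340 = 0.3400 m
P_cr = π²EI / L_e² = π² × 120×10⁹ × 1.685×10^-9 / 0.3400² = 1.727×10^4 N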